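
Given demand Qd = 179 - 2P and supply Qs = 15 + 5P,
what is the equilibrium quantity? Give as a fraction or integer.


First find equilibrium price:
179 - 2P = 15 + 5P
P* = 164/7 = 164/7
Then substitute into demand:
Q* = 179 - 2 * 164/7 = 925/7

925/7


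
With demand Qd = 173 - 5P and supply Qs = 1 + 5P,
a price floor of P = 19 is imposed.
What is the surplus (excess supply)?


At P = 19:
Qd = 173 - 5*19 = 78
Qs = 1 + 5*19 = 96
Surplus = Qs - Qd = 96 - 78 = 18

18


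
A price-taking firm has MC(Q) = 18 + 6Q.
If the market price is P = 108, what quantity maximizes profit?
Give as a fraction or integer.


In perfect competition, profit is maximized where P = MC.
108 = 18 + 6Q
90 = 6Q
Q* = 90/6 = 15

15


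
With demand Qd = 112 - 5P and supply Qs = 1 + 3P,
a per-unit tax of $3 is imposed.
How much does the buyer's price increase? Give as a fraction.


With a per-unit tax, the buyer's price increase depends on relative slopes.
Supply slope: d = 3, Demand slope: b = 5
Buyer's price increase = d * tax / (b + d)
= 3 * 3 / (5 + 3)
= 9 / 8 = 9/8

9/8


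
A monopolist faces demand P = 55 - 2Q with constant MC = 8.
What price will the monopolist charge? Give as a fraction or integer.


MR = 55 - 4Q
Set MR = MC: 55 - 4Q = 8
Q* = 47/4
Substitute into demand:
P* = 55 - 2*47/4 = 63/2

63/2


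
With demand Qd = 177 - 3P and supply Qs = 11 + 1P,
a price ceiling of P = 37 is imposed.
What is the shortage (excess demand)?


At P = 37:
Qd = 177 - 3*37 = 66
Qs = 11 + 1*37 = 48
Shortage = Qd - Qs = 66 - 48 = 18

18


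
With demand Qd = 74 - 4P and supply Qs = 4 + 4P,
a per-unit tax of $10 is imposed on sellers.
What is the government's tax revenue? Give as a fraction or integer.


With tax on sellers, new supply: Qs' = 4 + 4(P - 10)
= 4P - 36
New equilibrium quantity:
Q_new = 19
Tax revenue = tax * Q_new = 10 * 19 = 190

190


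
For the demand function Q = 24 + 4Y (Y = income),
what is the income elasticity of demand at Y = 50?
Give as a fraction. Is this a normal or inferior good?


dQ/dY = 4
At Y = 50: Q = 24 + 4*50 = 224
Ey = (dQ/dY)(Y/Q) = 4 * 50 / 224 = 25/28
Since Ey > 0, this is a normal good.

25/28 (normal good)


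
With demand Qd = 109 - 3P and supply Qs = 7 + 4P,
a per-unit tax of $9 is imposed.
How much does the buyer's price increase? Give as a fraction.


With a per-unit tax, the buyer's price increase depends on relative slopes.
Supply slope: d = 4, Demand slope: b = 3
Buyer's price increase = d * tax / (b + d)
= 4 * 9 / (3 + 4)
= 36 / 7 = 36/7

36/7


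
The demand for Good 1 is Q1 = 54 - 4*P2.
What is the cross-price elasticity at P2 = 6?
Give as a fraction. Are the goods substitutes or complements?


dQ1/dP2 = -4
At P2 = 6: Q1 = 54 - 4*6 = 30
Exy = (dQ1/dP2)(P2/Q1) = -4 * 6 / 30 = -4/5
Since Exy < 0, the goods are complements.

-4/5 (complements)


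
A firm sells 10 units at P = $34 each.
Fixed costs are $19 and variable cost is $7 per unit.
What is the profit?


Total Revenue = P * Q = 34 * 10 = $340
Total Cost = FC + VC*Q = 19 + 7*10 = $89
Profit = TR - TC = 340 - 89 = $251

$251


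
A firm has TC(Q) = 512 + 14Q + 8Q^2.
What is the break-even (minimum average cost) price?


AC(Q) = 512/Q + 14 + 8Q
To minimize: dAC/dQ = -512/Q^2 + 8 = 0
Q^2 = 512/8 = 64
Q* = 8
Min AC = 512/8 + 14 + 8*8
Min AC = 64 + 14 + 64 = 142

142


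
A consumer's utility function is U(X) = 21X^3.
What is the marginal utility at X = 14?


MU = dU/dX = 21*3*X^(3-1)
MU = 63*X^2
At X = 14:
MU = 63 * 14^2
MU = 63 * 196 = 12348

12348


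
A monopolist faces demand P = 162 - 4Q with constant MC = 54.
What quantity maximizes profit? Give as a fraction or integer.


TR = P*Q = (162 - 4Q)Q = 162Q - 4Q^2
MR = dTR/dQ = 162 - 8Q
Set MR = MC:
162 - 8Q = 54
108 = 8Q
Q* = 108/8 = 27/2

27/2


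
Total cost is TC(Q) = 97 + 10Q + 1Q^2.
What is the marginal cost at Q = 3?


MC = dTC/dQ = 10 + 2*1*Q
At Q = 3:
MC = 10 + 2*3
MC = 10 + 6 = 16

16


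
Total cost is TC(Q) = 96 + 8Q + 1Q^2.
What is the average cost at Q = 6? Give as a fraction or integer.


TC(6) = 96 + 8*6 + 1*6^2
TC(6) = 96 + 48 + 36 = 180
AC = TC/Q = 180/6 = 30

30


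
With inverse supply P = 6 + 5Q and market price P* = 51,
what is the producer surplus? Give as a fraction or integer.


Minimum supply price (at Q=0): P_min = 6
Quantity supplied at P* = 51:
Q* = (51 - 6)/5 = 9
PS = (1/2) * Q* * (P* - P_min)
PS = (1/2) * 9 * (51 - 6)
PS = (1/2) * 9 * 45 = 405/2

405/2


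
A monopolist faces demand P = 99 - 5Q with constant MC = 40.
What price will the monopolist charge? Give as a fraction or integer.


MR = 99 - 10Q
Set MR = MC: 99 - 10Q = 40
Q* = 59/10
Substitute into demand:
P* = 99 - 5*59/10 = 139/2

139/2


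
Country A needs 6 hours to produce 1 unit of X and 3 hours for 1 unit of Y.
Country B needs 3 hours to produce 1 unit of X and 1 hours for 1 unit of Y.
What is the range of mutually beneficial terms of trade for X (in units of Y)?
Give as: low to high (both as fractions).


Opportunity cost of X for Country A = hours_X / hours_Y = 6/3 = 2 units of Y
Opportunity cost of X for Country B = hours_X / hours_Y = 3/1 = 3 units of Y
Terms of trade must be between the two opportunity costs.
Range: 2 to 3

2 to 3


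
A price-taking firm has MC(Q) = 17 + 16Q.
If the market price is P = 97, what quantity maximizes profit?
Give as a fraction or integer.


In perfect competition, profit is maximized where P = MC.
97 = 17 + 16Q
80 = 16Q
Q* = 80/16 = 5

5


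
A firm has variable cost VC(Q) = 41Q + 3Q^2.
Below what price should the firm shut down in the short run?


AVC(Q) = VC(Q)/Q = 41 + 3Q
AVC is increasing in Q, so minimum AVC is at Q -> 0+.
Min AVC = 41
The firm should shut down if P < 41.

41


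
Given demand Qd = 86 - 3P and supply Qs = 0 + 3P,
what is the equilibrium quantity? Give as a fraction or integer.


First find equilibrium price:
86 - 3P = 0 + 3P
P* = 86/6 = 43/3
Then substitute into demand:
Q* = 86 - 3 * 43/3 = 43

43


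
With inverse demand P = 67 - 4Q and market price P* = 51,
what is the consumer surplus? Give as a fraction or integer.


Maximum willingness to pay (at Q=0): P_max = 67
Quantity demanded at P* = 51:
Q* = (67 - 51)/4 = 4
CS = (1/2) * Q* * (P_max - P*)
CS = (1/2) * 4 * (67 - 51)
CS = (1/2) * 4 * 16 = 32

32


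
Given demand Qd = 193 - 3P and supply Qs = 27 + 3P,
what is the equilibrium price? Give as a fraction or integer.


At equilibrium, Qd = Qs.
193 - 3P = 27 + 3P
193 - 27 = 3P + 3P
166 = 6P
P* = 166/6 = 83/3

83/3


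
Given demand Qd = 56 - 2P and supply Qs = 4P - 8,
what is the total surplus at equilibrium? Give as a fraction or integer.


Find equilibrium: 56 - 2P = 4P - 8
56 + 8 = 6P
P* = 64/6 = 32/3
Q* = 4*32/3 - 8 = 104/3
Inverse demand: P = 28 - Q/2, so P_max = 28
Inverse supply: P = 2 + Q/4, so P_min = 2
CS = (1/2) * 104/3 * (28 - 32/3) = 2704/9
PS = (1/2) * 104/3 * (32/3 - 2) = 1352/9
TS = CS + PS = 2704/9 + 1352/9 = 1352/3

1352/3


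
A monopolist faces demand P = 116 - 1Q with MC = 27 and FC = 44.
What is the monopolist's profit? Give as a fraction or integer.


MR = MC: 116 - 2Q = 27
Q* = 89/2
P* = 116 - 1*89/2 = 143/2
Profit = (P* - MC)*Q* - FC
= (143/2 - 27)*89/2 - 44
= 89/2*89/2 - 44
= 7921/4 - 44 = 7745/4

7745/4


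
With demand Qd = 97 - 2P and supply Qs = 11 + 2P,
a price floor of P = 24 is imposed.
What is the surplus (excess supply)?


At P = 24:
Qd = 97 - 2*24 = 49
Qs = 11 + 2*24 = 59
Surplus = Qs - Qd = 59 - 49 = 10

10


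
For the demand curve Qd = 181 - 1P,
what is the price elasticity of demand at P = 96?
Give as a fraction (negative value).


dQ/dP = -1
At P = 96: Q = 181 - 1*96 = 85
E = (dQ/dP)(P/Q) = (-1)(96/85) = -96/85

-96/85


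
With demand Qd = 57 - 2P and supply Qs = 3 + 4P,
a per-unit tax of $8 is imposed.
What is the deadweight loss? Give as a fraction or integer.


Pre-tax equilibrium quantity: Q* = 39
Post-tax equilibrium quantity: Q_tax = 85/3
Reduction in quantity: Q* - Q_tax = 32/3
DWL = (1/2) * tax * (Q* - Q_tax)
DWL = (1/2) * 8 * 32/3 = 128/3

128/3


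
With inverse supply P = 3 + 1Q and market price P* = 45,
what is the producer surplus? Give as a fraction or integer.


Minimum supply price (at Q=0): P_min = 3
Quantity supplied at P* = 45:
Q* = (45 - 3)/1 = 42
PS = (1/2) * Q* * (P* - P_min)
PS = (1/2) * 42 * (45 - 3)
PS = (1/2) * 42 * 42 = 882

882


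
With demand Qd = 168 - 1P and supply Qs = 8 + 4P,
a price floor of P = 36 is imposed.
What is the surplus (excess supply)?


At P = 36:
Qd = 168 - 1*36 = 132
Qs = 8 + 4*36 = 152
Surplus = Qs - Qd = 152 - 132 = 20

20


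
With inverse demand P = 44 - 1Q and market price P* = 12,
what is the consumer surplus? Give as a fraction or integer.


Maximum willingness to pay (at Q=0): P_max = 44
Quantity demanded at P* = 12:
Q* = (44 - 12)/1 = 32
CS = (1/2) * Q* * (P_max - P*)
CS = (1/2) * 32 * (44 - 12)
CS = (1/2) * 32 * 32 = 512

512


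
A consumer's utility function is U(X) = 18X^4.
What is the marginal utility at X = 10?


MU = dU/dX = 18*4*X^(4-1)
MU = 72*X^3
At X = 10:
MU = 72 * 10^3
MU = 72 * 1000 = 72000

72000


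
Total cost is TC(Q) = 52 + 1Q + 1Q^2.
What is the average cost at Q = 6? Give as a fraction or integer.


TC(6) = 52 + 1*6 + 1*6^2
TC(6) = 52 + 6 + 36 = 94
AC = TC/Q = 94/6 = 47/3

47/3


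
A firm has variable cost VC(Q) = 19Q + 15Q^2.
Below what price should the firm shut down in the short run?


AVC(Q) = VC(Q)/Q = 19 + 15Q
AVC is increasing in Q, so minimum AVC is at Q -> 0+.
Min AVC = 19
The firm should shut down if P < 19.

19


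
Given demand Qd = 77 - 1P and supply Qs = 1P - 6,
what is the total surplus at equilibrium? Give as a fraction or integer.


Find equilibrium: 77 - 1P = 1P - 6
77 + 6 = 2P
P* = 83/2 = 83/2
Q* = 1*83/2 - 6 = 71/2
Inverse demand: P = 77 - Q/1, so P_max = 77
Inverse supply: P = 6 + Q/1, so P_min = 6
CS = (1/2) * 71/2 * (77 - 83/2) = 5041/8
PS = (1/2) * 71/2 * (83/2 - 6) = 5041/8
TS = CS + PS = 5041/8 + 5041/8 = 5041/4

5041/4


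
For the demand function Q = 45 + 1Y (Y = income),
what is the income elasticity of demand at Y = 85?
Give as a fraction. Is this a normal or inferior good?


dQ/dY = 1
At Y = 85: Q = 45 + 1*85 = 130
Ey = (dQ/dY)(Y/Q) = 1 * 85 / 130 = 17/26
Since Ey > 0, this is a normal good.

17/26 (normal good)


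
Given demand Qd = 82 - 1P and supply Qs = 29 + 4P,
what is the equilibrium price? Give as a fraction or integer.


At equilibrium, Qd = Qs.
82 - 1P = 29 + 4P
82 - 29 = 1P + 4P
53 = 5P
P* = 53/5 = 53/5

53/5


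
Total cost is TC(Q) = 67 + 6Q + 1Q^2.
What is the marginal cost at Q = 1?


MC = dTC/dQ = 6 + 2*1*Q
At Q = 1:
MC = 6 + 2*1
MC = 6 + 2 = 8

8


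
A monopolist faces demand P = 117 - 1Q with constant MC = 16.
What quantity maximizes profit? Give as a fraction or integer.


TR = P*Q = (117 - 1Q)Q = 117Q - 1Q^2
MR = dTR/dQ = 117 - 2Q
Set MR = MC:
117 - 2Q = 16
101 = 2Q
Q* = 101/2 = 101/2

101/2


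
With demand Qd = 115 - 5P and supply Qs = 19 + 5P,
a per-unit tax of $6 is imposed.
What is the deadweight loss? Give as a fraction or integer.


Pre-tax equilibrium quantity: Q* = 67
Post-tax equilibrium quantity: Q_tax = 52
Reduction in quantity: Q* - Q_tax = 15
DWL = (1/2) * tax * (Q* - Q_tax)
DWL = (1/2) * 6 * 15 = 45

45


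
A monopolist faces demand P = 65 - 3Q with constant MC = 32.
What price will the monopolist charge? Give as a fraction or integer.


MR = 65 - 6Q
Set MR = MC: 65 - 6Q = 32
Q* = 11/2
Substitute into demand:
P* = 65 - 3*11/2 = 97/2

97/2


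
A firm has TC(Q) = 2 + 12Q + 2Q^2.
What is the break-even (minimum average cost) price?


AC(Q) = 2/Q + 12 + 2Q
To minimize: dAC/dQ = -2/Q^2 + 2 = 0
Q^2 = 2/2 = 1
Q* = 1
Min AC = 2/1 + 12 + 2*1
Min AC = 2 + 12 + 2 = 16

16


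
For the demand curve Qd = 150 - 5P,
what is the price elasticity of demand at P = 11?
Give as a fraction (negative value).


dQ/dP = -5
At P = 11: Q = 150 - 5*11 = 95
E = (dQ/dP)(P/Q) = (-5)(11/95) = -11/19

-11/19


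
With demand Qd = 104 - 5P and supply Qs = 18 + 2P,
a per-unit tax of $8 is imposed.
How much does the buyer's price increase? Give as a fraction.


With a per-unit tax, the buyer's price increase depends on relative slopes.
Supply slope: d = 2, Demand slope: b = 5
Buyer's price increase = d * tax / (b + d)
= 2 * 8 / (5 + 2)
= 16 / 7 = 16/7

16/7


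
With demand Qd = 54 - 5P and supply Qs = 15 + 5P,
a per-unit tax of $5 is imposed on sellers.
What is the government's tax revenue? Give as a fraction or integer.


With tax on sellers, new supply: Qs' = 15 + 5(P - 5)
= 5P - 10
New equilibrium quantity:
Q_new = 22
Tax revenue = tax * Q_new = 5 * 22 = 110

110


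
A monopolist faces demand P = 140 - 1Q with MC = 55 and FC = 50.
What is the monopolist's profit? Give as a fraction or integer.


MR = MC: 140 - 2Q = 55
Q* = 85/2
P* = 140 - 1*85/2 = 195/2
Profit = (P* - MC)*Q* - FC
= (195/2 - 55)*85/2 - 50
= 85/2*85/2 - 50
= 7225/4 - 50 = 7025/4

7025/4


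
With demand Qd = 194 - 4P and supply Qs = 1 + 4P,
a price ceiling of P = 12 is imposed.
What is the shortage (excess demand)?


At P = 12:
Qd = 194 - 4*12 = 146
Qs = 1 + 4*12 = 49
Shortage = Qd - Qs = 146 - 49 = 97

97


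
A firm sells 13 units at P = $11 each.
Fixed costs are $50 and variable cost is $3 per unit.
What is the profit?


Total Revenue = P * Q = 11 * 13 = $143
Total Cost = FC + VC*Q = 50 + 3*13 = $89
Profit = TR - TC = 143 - 89 = $54

$54


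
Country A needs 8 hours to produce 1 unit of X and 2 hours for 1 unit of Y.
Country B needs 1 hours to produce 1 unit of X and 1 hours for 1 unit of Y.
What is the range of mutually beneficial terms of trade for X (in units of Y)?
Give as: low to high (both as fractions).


Opportunity cost of X for Country A = hours_X / hours_Y = 8/2 = 4 units of Y
Opportunity cost of X for Country B = hours_X / hours_Y = 1/1 = 1 units of Y
Terms of trade must be between the two opportunity costs.
Range: 1 to 4

1 to 4


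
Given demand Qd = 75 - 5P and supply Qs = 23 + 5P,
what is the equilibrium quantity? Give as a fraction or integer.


First find equilibrium price:
75 - 5P = 23 + 5P
P* = 52/10 = 26/5
Then substitute into demand:
Q* = 75 - 5 * 26/5 = 49

49


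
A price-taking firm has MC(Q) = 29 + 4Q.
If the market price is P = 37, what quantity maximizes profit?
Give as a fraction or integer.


In perfect competition, profit is maximized where P = MC.
37 = 29 + 4Q
8 = 4Q
Q* = 8/4 = 2

2


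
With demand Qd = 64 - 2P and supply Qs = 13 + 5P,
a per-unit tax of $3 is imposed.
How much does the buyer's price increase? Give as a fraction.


With a per-unit tax, the buyer's price increase depends on relative slopes.
Supply slope: d = 5, Demand slope: b = 2
Buyer's price increase = d * tax / (b + d)
= 5 * 3 / (2 + 5)
= 15 / 7 = 15/7

15/7


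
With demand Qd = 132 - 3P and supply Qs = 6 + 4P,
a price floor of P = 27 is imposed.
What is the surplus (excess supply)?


At P = 27:
Qd = 132 - 3*27 = 51
Qs = 6 + 4*27 = 114
Surplus = Qs - Qd = 114 - 51 = 63

63


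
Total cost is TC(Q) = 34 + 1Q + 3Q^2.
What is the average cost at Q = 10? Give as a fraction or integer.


TC(10) = 34 + 1*10 + 3*10^2
TC(10) = 34 + 10 + 300 = 344
AC = TC/Q = 344/10 = 172/5

172/5


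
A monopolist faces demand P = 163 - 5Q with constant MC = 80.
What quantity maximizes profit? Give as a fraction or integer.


TR = P*Q = (163 - 5Q)Q = 163Q - 5Q^2
MR = dTR/dQ = 163 - 10Q
Set MR = MC:
163 - 10Q = 80
83 = 10Q
Q* = 83/10 = 83/10

83/10


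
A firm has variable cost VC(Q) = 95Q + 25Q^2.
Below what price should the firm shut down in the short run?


AVC(Q) = VC(Q)/Q = 95 + 25Q
AVC is increasing in Q, so minimum AVC is at Q -> 0+.
Min AVC = 95
The firm should shut down if P < 95.

95


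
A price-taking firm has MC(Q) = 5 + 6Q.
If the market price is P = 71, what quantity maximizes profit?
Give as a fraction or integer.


In perfect competition, profit is maximized where P = MC.
71 = 5 + 6Q
66 = 6Q
Q* = 66/6 = 11

11


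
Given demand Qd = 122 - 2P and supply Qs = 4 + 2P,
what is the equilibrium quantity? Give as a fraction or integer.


First find equilibrium price:
122 - 2P = 4 + 2P
P* = 118/4 = 59/2
Then substitute into demand:
Q* = 122 - 2 * 59/2 = 63

63


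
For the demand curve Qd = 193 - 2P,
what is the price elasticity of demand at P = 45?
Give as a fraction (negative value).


dQ/dP = -2
At P = 45: Q = 193 - 2*45 = 103
E = (dQ/dP)(P/Q) = (-2)(45/103) = -90/103

-90/103


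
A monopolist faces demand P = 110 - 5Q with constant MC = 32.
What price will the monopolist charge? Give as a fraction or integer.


MR = 110 - 10Q
Set MR = MC: 110 - 10Q = 32
Q* = 39/5
Substitute into demand:
P* = 110 - 5*39/5 = 71

71


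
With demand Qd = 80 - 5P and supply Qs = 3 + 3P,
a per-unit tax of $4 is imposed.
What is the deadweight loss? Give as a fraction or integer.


Pre-tax equilibrium quantity: Q* = 255/8
Post-tax equilibrium quantity: Q_tax = 195/8
Reduction in quantity: Q* - Q_tax = 15/2
DWL = (1/2) * tax * (Q* - Q_tax)
DWL = (1/2) * 4 * 15/2 = 15

15


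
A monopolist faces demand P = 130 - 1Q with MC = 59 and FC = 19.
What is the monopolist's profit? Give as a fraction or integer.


MR = MC: 130 - 2Q = 59
Q* = 71/2
P* = 130 - 1*71/2 = 189/2
Profit = (P* - MC)*Q* - FC
= (189/2 - 59)*71/2 - 19
= 71/2*71/2 - 19
= 5041/4 - 19 = 4965/4

4965/4


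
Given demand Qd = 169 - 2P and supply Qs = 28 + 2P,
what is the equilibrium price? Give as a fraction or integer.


At equilibrium, Qd = Qs.
169 - 2P = 28 + 2P
169 - 28 = 2P + 2P
141 = 4P
P* = 141/4 = 141/4

141/4


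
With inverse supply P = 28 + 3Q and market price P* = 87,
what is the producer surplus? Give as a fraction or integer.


Minimum supply price (at Q=0): P_min = 28
Quantity supplied at P* = 87:
Q* = (87 - 28)/3 = 59/3
PS = (1/2) * Q* * (P* - P_min)
PS = (1/2) * 59/3 * (87 - 28)
PS = (1/2) * 59/3 * 59 = 3481/6

3481/6


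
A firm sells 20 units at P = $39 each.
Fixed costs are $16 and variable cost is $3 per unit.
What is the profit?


Total Revenue = P * Q = 39 * 20 = $780
Total Cost = FC + VC*Q = 16 + 3*20 = $76
Profit = TR - TC = 780 - 76 = $704

$704


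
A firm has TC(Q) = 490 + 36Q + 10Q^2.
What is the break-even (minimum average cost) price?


AC(Q) = 490/Q + 36 + 10Q
To minimize: dAC/dQ = -490/Q^2 + 10 = 0
Q^2 = 490/10 = 49
Q* = 7
Min AC = 490/7 + 36 + 10*7
Min AC = 70 + 36 + 70 = 176

176


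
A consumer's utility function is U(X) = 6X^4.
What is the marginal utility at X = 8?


MU = dU/dX = 6*4*X^(4-1)
MU = 24*X^3
At X = 8:
MU = 24 * 8^3
MU = 24 * 512 = 12288

12288


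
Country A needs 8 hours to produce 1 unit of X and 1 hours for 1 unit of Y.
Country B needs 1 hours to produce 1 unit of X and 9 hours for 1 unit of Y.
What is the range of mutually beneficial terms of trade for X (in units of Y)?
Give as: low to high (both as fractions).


Opportunity cost of X for Country A = hours_X / hours_Y = 8/1 = 8 units of Y
Opportunity cost of X for Country B = hours_X / hours_Y = 1/9 = 1/9 units of Y
Terms of trade must be between the two opportunity costs.
Range: 1/9 to 8

1/9 to 8


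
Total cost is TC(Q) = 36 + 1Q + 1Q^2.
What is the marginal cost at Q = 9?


MC = dTC/dQ = 1 + 2*1*Q
At Q = 9:
MC = 1 + 2*9
MC = 1 + 18 = 19

19


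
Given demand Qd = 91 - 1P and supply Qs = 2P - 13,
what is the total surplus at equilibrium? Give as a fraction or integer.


Find equilibrium: 91 - 1P = 2P - 13
91 + 13 = 3P
P* = 104/3 = 104/3
Q* = 2*104/3 - 13 = 169/3
Inverse demand: P = 91 - Q/1, so P_max = 91
Inverse supply: P = 13/2 + Q/2, so P_min = 13/2
CS = (1/2) * 169/3 * (91 - 104/3) = 28561/18
PS = (1/2) * 169/3 * (104/3 - 13/2) = 28561/36
TS = CS + PS = 28561/18 + 28561/36 = 28561/12

28561/12


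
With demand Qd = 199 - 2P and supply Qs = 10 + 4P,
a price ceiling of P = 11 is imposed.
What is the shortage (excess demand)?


At P = 11:
Qd = 199 - 2*11 = 177
Qs = 10 + 4*11 = 54
Shortage = Qd - Qs = 177 - 54 = 123

123


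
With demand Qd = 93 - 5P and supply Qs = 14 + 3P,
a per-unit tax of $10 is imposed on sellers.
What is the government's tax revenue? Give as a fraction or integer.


With tax on sellers, new supply: Qs' = 14 + 3(P - 10)
= 3P - 16
New equilibrium quantity:
Q_new = 199/8
Tax revenue = tax * Q_new = 10 * 199/8 = 995/4

995/4


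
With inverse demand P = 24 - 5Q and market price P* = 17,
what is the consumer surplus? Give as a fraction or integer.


Maximum willingness to pay (at Q=0): P_max = 24
Quantity demanded at P* = 17:
Q* = (24 - 17)/5 = 7/5
CS = (1/2) * Q* * (P_max - P*)
CS = (1/2) * 7/5 * (24 - 17)
CS = (1/2) * 7/5 * 7 = 49/10

49/10


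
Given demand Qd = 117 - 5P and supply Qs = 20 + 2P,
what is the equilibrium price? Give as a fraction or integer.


At equilibrium, Qd = Qs.
117 - 5P = 20 + 2P
117 - 20 = 5P + 2P
97 = 7P
P* = 97/7 = 97/7

97/7


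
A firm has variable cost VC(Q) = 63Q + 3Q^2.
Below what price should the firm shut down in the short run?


AVC(Q) = VC(Q)/Q = 63 + 3Q
AVC is increasing in Q, so minimum AVC is at Q -> 0+.
Min AVC = 63
The firm should shut down if P < 63.

63


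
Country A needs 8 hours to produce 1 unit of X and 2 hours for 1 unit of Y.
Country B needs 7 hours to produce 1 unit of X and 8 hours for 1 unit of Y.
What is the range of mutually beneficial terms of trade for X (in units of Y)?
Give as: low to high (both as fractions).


Opportunity cost of X for Country A = hours_X / hours_Y = 8/2 = 4 units of Y
Opportunity cost of X for Country B = hours_X / hours_Y = 7/8 = 7/8 units of Y
Terms of trade must be between the two opportunity costs.
Range: 7/8 to 4

7/8 to 4


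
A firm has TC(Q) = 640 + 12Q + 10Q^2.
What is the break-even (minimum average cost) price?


AC(Q) = 640/Q + 12 + 10Q
To minimize: dAC/dQ = -640/Q^2 + 10 = 0
Q^2 = 640/10 = 64
Q* = 8
Min AC = 640/8 + 12 + 10*8
Min AC = 80 + 12 + 80 = 172

172


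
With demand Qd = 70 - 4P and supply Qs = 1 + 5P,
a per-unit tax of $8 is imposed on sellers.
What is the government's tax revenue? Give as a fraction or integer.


With tax on sellers, new supply: Qs' = 1 + 5(P - 8)
= 5P - 39
New equilibrium quantity:
Q_new = 194/9
Tax revenue = tax * Q_new = 8 * 194/9 = 1552/9

1552/9


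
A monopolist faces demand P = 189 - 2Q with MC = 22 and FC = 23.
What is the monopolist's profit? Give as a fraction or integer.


MR = MC: 189 - 4Q = 22
Q* = 167/4
P* = 189 - 2*167/4 = 211/2
Profit = (P* - MC)*Q* - FC
= (211/2 - 22)*167/4 - 23
= 167/2*167/4 - 23
= 27889/8 - 23 = 27705/8

27705/8


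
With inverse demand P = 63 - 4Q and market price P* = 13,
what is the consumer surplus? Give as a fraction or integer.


Maximum willingness to pay (at Q=0): P_max = 63
Quantity demanded at P* = 13:
Q* = (63 - 13)/4 = 25/2
CS = (1/2) * Q* * (P_max - P*)
CS = (1/2) * 25/2 * (63 - 13)
CS = (1/2) * 25/2 * 50 = 625/2

625/2


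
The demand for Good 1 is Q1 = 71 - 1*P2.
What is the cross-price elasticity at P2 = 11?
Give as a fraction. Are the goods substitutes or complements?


dQ1/dP2 = -1
At P2 = 11: Q1 = 71 - 1*11 = 60
Exy = (dQ1/dP2)(P2/Q1) = -1 * 11 / 60 = -11/60
Since Exy < 0, the goods are complements.

-11/60 (complements)


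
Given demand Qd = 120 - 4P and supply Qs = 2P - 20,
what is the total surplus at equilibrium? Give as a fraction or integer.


Find equilibrium: 120 - 4P = 2P - 20
120 + 20 = 6P
P* = 140/6 = 70/3
Q* = 2*70/3 - 20 = 80/3
Inverse demand: P = 30 - Q/4, so P_max = 30
Inverse supply: P = 10 + Q/2, so P_min = 10
CS = (1/2) * 80/3 * (30 - 70/3) = 800/9
PS = (1/2) * 80/3 * (70/3 - 10) = 1600/9
TS = CS + PS = 800/9 + 1600/9 = 800/3

800/3


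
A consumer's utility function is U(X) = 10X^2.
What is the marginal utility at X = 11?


MU = dU/dX = 10*2*X^(2-1)
MU = 20*X^1
At X = 11:
MU = 20 * 11^1
MU = 20 * 11 = 220

220


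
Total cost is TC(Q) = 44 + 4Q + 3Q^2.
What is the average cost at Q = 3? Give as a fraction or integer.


TC(3) = 44 + 4*3 + 3*3^2
TC(3) = 44 + 12 + 27 = 83
AC = TC/Q = 83/3 = 83/3

83/3


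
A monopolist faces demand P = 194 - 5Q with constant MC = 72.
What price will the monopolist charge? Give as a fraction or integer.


MR = 194 - 10Q
Set MR = MC: 194 - 10Q = 72
Q* = 61/5
Substitute into demand:
P* = 194 - 5*61/5 = 133

133


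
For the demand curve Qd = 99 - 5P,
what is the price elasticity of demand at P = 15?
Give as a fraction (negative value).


dQ/dP = -5
At P = 15: Q = 99 - 5*15 = 24
E = (dQ/dP)(P/Q) = (-5)(15/24) = -25/8

-25/8


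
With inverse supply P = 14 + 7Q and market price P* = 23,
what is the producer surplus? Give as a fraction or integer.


Minimum supply price (at Q=0): P_min = 14
Quantity supplied at P* = 23:
Q* = (23 - 14)/7 = 9/7
PS = (1/2) * Q* * (P* - P_min)
PS = (1/2) * 9/7 * (23 - 14)
PS = (1/2) * 9/7 * 9 = 81/14

81/14


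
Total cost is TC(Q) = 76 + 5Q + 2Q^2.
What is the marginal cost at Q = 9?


MC = dTC/dQ = 5 + 2*2*Q
At Q = 9:
MC = 5 + 4*9
MC = 5 + 36 = 41

41


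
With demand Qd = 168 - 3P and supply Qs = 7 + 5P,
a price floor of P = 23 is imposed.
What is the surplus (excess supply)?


At P = 23:
Qd = 168 - 3*23 = 99
Qs = 7 + 5*23 = 122
Surplus = Qs - Qd = 122 - 99 = 23

23


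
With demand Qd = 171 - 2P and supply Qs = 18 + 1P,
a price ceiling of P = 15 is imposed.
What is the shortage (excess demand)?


At P = 15:
Qd = 171 - 2*15 = 141
Qs = 18 + 1*15 = 33
Shortage = Qd - Qs = 141 - 33 = 108

108


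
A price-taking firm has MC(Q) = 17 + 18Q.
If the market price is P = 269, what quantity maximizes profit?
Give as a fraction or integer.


In perfect competition, profit is maximized where P = MC.
269 = 17 + 18Q
252 = 18Q
Q* = 252/18 = 14

14


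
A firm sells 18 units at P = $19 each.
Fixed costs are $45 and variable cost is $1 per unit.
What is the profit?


Total Revenue = P * Q = 19 * 18 = $342
Total Cost = FC + VC*Q = 45 + 1*18 = $63
Profit = TR - TC = 342 - 63 = $279

$279


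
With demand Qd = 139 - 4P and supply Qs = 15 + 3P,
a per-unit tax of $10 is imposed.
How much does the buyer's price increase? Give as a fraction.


With a per-unit tax, the buyer's price increase depends on relative slopes.
Supply slope: d = 3, Demand slope: b = 4
Buyer's price increase = d * tax / (b + d)
= 3 * 10 / (4 + 3)
= 30 / 7 = 30/7

30/7


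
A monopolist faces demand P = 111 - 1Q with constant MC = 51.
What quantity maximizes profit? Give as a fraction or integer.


TR = P*Q = (111 - 1Q)Q = 111Q - 1Q^2
MR = dTR/dQ = 111 - 2Q
Set MR = MC:
111 - 2Q = 51
60 = 2Q
Q* = 60/2 = 30

30


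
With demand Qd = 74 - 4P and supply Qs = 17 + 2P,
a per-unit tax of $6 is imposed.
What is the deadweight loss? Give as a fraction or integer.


Pre-tax equilibrium quantity: Q* = 36
Post-tax equilibrium quantity: Q_tax = 28
Reduction in quantity: Q* - Q_tax = 8
DWL = (1/2) * tax * (Q* - Q_tax)
DWL = (1/2) * 6 * 8 = 24

24


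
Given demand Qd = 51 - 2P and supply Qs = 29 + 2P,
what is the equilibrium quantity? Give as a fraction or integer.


First find equilibrium price:
51 - 2P = 29 + 2P
P* = 22/4 = 11/2
Then substitute into demand:
Q* = 51 - 2 * 11/2 = 40

40


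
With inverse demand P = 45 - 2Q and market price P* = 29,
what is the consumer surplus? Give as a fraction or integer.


Maximum willingness to pay (at Q=0): P_max = 45
Quantity demanded at P* = 29:
Q* = (45 - 29)/2 = 8
CS = (1/2) * Q* * (P_max - P*)
CS = (1/2) * 8 * (45 - 29)
CS = (1/2) * 8 * 16 = 64

64


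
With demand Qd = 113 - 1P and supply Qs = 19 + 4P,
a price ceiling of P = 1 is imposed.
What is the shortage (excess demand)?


At P = 1:
Qd = 113 - 1*1 = 112
Qs = 19 + 4*1 = 23
Shortage = Qd - Qs = 112 - 23 = 89

89


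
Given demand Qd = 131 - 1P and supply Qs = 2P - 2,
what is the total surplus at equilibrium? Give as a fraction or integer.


Find equilibrium: 131 - 1P = 2P - 2
131 + 2 = 3P
P* = 133/3 = 133/3
Q* = 2*133/3 - 2 = 260/3
Inverse demand: P = 131 - Q/1, so P_max = 131
Inverse supply: P = 1 + Q/2, so P_min = 1
CS = (1/2) * 260/3 * (131 - 133/3) = 33800/9
PS = (1/2) * 260/3 * (133/3 - 1) = 16900/9
TS = CS + PS = 33800/9 + 16900/9 = 16900/3

16900/3


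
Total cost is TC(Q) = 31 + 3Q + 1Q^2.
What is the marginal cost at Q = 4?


MC = dTC/dQ = 3 + 2*1*Q
At Q = 4:
MC = 3 + 2*4
MC = 3 + 8 = 11

11


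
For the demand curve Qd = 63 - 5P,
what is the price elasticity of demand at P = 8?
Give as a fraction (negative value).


dQ/dP = -5
At P = 8: Q = 63 - 5*8 = 23
E = (dQ/dP)(P/Q) = (-5)(8/23) = -40/23

-40/23


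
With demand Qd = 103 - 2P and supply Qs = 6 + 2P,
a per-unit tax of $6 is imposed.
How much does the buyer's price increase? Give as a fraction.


With a per-unit tax, the buyer's price increase depends on relative slopes.
Supply slope: d = 2, Demand slope: b = 2
Buyer's price increase = d * tax / (b + d)
= 2 * 6 / (2 + 2)
= 12 / 4 = 3

3


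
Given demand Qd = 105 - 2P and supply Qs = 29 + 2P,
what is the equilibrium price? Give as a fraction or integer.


At equilibrium, Qd = Qs.
105 - 2P = 29 + 2P
105 - 29 = 2P + 2P
76 = 4P
P* = 76/4 = 19

19


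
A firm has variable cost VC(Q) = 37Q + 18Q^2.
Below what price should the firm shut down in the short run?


AVC(Q) = VC(Q)/Q = 37 + 18Q
AVC is increasing in Q, so minimum AVC is at Q -> 0+.
Min AVC = 37
The firm should shut down if P < 37.

37


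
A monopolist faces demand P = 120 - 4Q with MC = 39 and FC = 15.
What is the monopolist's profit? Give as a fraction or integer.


MR = MC: 120 - 8Q = 39
Q* = 81/8
P* = 120 - 4*81/8 = 159/2
Profit = (P* - MC)*Q* - FC
= (159/2 - 39)*81/8 - 15
= 81/2*81/8 - 15
= 6561/16 - 15 = 6321/16

6321/16


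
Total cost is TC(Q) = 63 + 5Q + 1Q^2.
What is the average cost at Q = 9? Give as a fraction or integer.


TC(9) = 63 + 5*9 + 1*9^2
TC(9) = 63 + 45 + 81 = 189
AC = TC/Q = 189/9 = 21

21


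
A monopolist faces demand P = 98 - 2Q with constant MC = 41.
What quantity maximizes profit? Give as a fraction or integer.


TR = P*Q = (98 - 2Q)Q = 98Q - 2Q^2
MR = dTR/dQ = 98 - 4Q
Set MR = MC:
98 - 4Q = 41
57 = 4Q
Q* = 57/4 = 57/4

57/4


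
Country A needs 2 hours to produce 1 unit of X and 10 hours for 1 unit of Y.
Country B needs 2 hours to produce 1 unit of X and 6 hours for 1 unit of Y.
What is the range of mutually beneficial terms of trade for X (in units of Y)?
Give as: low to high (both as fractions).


Opportunity cost of X for Country A = hours_X / hours_Y = 2/10 = 1/5 units of Y
Opportunity cost of X for Country B = hours_X / hours_Y = 2/6 = 1/3 units of Y
Terms of trade must be between the two opportunity costs.
Range: 1/5 to 1/3

1/5 to 1/3


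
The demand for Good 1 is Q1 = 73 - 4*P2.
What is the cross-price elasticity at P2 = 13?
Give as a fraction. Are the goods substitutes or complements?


dQ1/dP2 = -4
At P2 = 13: Q1 = 73 - 4*13 = 21
Exy = (dQ1/dP2)(P2/Q1) = -4 * 13 / 21 = -52/21
Since Exy < 0, the goods are complements.

-52/21 (complements)


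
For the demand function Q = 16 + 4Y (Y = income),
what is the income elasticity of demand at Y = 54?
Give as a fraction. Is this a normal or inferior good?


dQ/dY = 4
At Y = 54: Q = 16 + 4*54 = 232
Ey = (dQ/dY)(Y/Q) = 4 * 54 / 232 = 27/29
Since Ey > 0, this is a normal good.

27/29 (normal good)


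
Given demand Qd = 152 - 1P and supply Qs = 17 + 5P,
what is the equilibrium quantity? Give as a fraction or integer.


First find equilibrium price:
152 - 1P = 17 + 5P
P* = 135/6 = 45/2
Then substitute into demand:
Q* = 152 - 1 * 45/2 = 259/2

259/2


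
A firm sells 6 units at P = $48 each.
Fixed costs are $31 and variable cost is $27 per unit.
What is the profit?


Total Revenue = P * Q = 48 * 6 = $288
Total Cost = FC + VC*Q = 31 + 27*6 = $193
Profit = TR - TC = 288 - 193 = $95

$95


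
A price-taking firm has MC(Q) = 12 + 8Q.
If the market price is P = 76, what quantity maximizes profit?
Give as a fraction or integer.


In perfect competition, profit is maximized where P = MC.
76 = 12 + 8Q
64 = 8Q
Q* = 64/8 = 8

8


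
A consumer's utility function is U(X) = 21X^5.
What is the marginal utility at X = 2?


MU = dU/dX = 21*5*X^(5-1)
MU = 105*X^4
At X = 2:
MU = 105 * 2^4
MU = 105 * 16 = 1680

1680


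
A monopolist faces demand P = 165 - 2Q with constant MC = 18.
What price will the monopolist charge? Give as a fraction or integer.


MR = 165 - 4Q
Set MR = MC: 165 - 4Q = 18
Q* = 147/4
Substitute into demand:
P* = 165 - 2*147/4 = 183/2

183/2


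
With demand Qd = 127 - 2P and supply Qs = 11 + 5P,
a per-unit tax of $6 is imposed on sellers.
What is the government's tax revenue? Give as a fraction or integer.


With tax on sellers, new supply: Qs' = 11 + 5(P - 6)
= 5P - 19
New equilibrium quantity:
Q_new = 597/7
Tax revenue = tax * Q_new = 6 * 597/7 = 3582/7

3582/7


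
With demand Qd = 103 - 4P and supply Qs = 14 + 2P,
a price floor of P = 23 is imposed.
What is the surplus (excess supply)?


At P = 23:
Qd = 103 - 4*23 = 11
Qs = 14 + 2*23 = 60
Surplus = Qs - Qd = 60 - 11 = 49

49


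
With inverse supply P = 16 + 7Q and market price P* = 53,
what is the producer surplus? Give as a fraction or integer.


Minimum supply price (at Q=0): P_min = 16
Quantity supplied at P* = 53:
Q* = (53 - 16)/7 = 37/7
PS = (1/2) * Q* * (P* - P_min)
PS = (1/2) * 37/7 * (53 - 16)
PS = (1/2) * 37/7 * 37 = 1369/14

1369/14


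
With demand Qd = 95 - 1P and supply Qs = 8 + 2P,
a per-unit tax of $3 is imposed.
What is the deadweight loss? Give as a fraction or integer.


Pre-tax equilibrium quantity: Q* = 66
Post-tax equilibrium quantity: Q_tax = 64
Reduction in quantity: Q* - Q_tax = 2
DWL = (1/2) * tax * (Q* - Q_tax)
DWL = (1/2) * 3 * 2 = 3

3


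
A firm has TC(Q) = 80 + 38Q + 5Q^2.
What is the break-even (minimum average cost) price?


AC(Q) = 80/Q + 38 + 5Q
To minimize: dAC/dQ = -80/Q^2 + 5 = 0
Q^2 = 80/5 = 16
Q* = 4
Min AC = 80/4 + 38 + 5*4
Min AC = 20 + 38 + 20 = 78

78


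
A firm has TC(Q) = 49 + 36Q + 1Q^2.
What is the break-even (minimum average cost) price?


AC(Q) = 49/Q + 36 + 1Q
To minimize: dAC/dQ = -49/Q^2 + 1 = 0
Q^2 = 49/1 = 49
Q* = 7
Min AC = 49/7 + 36 + 1*7
Min AC = 7 + 36 + 7 = 50

50


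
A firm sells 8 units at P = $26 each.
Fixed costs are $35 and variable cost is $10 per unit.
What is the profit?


Total Revenue = P * Q = 26 * 8 = $208
Total Cost = FC + VC*Q = 35 + 10*8 = $115
Profit = TR - TC = 208 - 115 = $93

$93


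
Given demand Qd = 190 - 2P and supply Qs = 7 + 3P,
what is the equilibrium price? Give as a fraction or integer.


At equilibrium, Qd = Qs.
190 - 2P = 7 + 3P
190 - 7 = 2P + 3P
183 = 5P
P* = 183/5 = 183/5

183/5


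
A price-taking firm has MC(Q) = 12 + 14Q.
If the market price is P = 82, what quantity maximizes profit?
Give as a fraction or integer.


In perfect competition, profit is maximized where P = MC.
82 = 12 + 14Q
70 = 14Q
Q* = 70/14 = 5

5


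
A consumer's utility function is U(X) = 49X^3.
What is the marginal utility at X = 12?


MU = dU/dX = 49*3*X^(3-1)
MU = 147*X^2
At X = 12:
MU = 147 * 12^2
MU = 147 * 144 = 21168

21168


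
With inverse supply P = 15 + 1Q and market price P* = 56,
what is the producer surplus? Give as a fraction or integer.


Minimum supply price (at Q=0): P_min = 15
Quantity supplied at P* = 56:
Q* = (56 - 15)/1 = 41
PS = (1/2) * Q* * (P* - P_min)
PS = (1/2) * 41 * (56 - 15)
PS = (1/2) * 41 * 41 = 1681/2

1681/2


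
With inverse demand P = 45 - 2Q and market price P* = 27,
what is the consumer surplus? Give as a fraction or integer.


Maximum willingness to pay (at Q=0): P_max = 45
Quantity demanded at P* = 27:
Q* = (45 - 27)/2 = 9
CS = (1/2) * Q* * (P_max - P*)
CS = (1/2) * 9 * (45 - 27)
CS = (1/2) * 9 * 18 = 81

81


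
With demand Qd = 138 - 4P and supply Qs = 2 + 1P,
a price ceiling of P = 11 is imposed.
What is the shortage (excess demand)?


At P = 11:
Qd = 138 - 4*11 = 94
Qs = 2 + 1*11 = 13
Shortage = Qd - Qs = 94 - 13 = 81

81


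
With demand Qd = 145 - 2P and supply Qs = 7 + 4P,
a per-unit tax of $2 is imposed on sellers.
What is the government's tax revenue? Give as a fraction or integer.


With tax on sellers, new supply: Qs' = 7 + 4(P - 2)
= 4P - 1
New equilibrium quantity:
Q_new = 289/3
Tax revenue = tax * Q_new = 2 * 289/3 = 578/3

578/3


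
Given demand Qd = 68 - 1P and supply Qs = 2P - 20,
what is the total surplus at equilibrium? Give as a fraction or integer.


Find equilibrium: 68 - 1P = 2P - 20
68 + 20 = 3P
P* = 88/3 = 88/3
Q* = 2*88/3 - 20 = 116/3
Inverse demand: P = 68 - Q/1, so P_max = 68
Inverse supply: P = 10 + Q/2, so P_min = 10
CS = (1/2) * 116/3 * (68 - 88/3) = 6728/9
PS = (1/2) * 116/3 * (88/3 - 10) = 3364/9
TS = CS + PS = 6728/9 + 3364/9 = 3364/3

3364/3


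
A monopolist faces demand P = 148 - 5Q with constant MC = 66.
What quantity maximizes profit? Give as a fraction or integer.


TR = P*Q = (148 - 5Q)Q = 148Q - 5Q^2
MR = dTR/dQ = 148 - 10Q
Set MR = MC:
148 - 10Q = 66
82 = 10Q
Q* = 82/10 = 41/5

41/5


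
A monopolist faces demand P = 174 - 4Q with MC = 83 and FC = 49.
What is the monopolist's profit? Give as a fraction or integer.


MR = MC: 174 - 8Q = 83
Q* = 91/8
P* = 174 - 4*91/8 = 257/2
Profit = (P* - MC)*Q* - FC
= (257/2 - 83)*91/8 - 49
= 91/2*91/8 - 49
= 8281/16 - 49 = 7497/16

7497/16


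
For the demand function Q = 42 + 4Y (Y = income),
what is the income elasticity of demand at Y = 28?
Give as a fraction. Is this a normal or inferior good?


dQ/dY = 4
At Y = 28: Q = 42 + 4*28 = 154
Ey = (dQ/dY)(Y/Q) = 4 * 28 / 154 = 8/11
Since Ey > 0, this is a normal good.

8/11 (normal good)


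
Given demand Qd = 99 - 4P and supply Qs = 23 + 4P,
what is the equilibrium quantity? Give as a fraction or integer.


First find equilibrium price:
99 - 4P = 23 + 4P
P* = 76/8 = 19/2
Then substitute into demand:
Q* = 99 - 4 * 19/2 = 61

61


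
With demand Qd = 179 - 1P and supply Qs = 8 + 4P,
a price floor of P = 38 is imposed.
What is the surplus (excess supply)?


At P = 38:
Qd = 179 - 1*38 = 141
Qs = 8 + 4*38 = 160
Surplus = Qs - Qd = 160 - 141 = 19

19


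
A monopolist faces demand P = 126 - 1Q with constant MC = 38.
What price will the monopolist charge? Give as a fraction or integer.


MR = 126 - 2Q
Set MR = MC: 126 - 2Q = 38
Q* = 44
Substitute into demand:
P* = 126 - 1*44 = 82

82


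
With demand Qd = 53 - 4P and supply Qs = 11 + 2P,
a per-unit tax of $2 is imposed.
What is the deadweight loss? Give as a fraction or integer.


Pre-tax equilibrium quantity: Q* = 25
Post-tax equilibrium quantity: Q_tax = 67/3
Reduction in quantity: Q* - Q_tax = 8/3
DWL = (1/2) * tax * (Q* - Q_tax)
DWL = (1/2) * 2 * 8/3 = 8/3

8/3


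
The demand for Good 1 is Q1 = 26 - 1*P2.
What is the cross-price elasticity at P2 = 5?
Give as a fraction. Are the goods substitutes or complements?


dQ1/dP2 = -1
At P2 = 5: Q1 = 26 - 1*5 = 21
Exy = (dQ1/dP2)(P2/Q1) = -1 * 5 / 21 = -5/21
Since Exy < 0, the goods are complements.

-5/21 (complements)


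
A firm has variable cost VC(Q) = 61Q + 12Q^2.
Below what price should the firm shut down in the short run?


AVC(Q) = VC(Q)/Q = 61 + 12Q
AVC is increasing in Q, so minimum AVC is at Q -> 0+.
Min AVC = 61
The firm should shut down if P < 61.

61


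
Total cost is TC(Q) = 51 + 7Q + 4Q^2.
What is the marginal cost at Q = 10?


MC = dTC/dQ = 7 + 2*4*Q
At Q = 10:
MC = 7 + 8*10
MC = 7 + 80 = 87

87


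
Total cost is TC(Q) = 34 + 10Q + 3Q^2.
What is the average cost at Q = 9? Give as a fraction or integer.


TC(9) = 34 + 10*9 + 3*9^2
TC(9) = 34 + 90 + 243 = 367
AC = TC/Q = 367/9 = 367/9

367/9


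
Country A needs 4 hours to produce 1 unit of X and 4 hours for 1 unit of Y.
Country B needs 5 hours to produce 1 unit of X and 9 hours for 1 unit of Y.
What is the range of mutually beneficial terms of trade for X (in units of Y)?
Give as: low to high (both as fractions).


Opportunity cost of X for Country A = hours_X / hours_Y = 4/4 = 1 units of Y
Opportunity cost of X for Country B = hours_X / hours_Y = 5/9 = 5/9 units of Y
Terms of trade must be between the two opportunity costs.
Range: 5/9 to 1

5/9 to 1
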